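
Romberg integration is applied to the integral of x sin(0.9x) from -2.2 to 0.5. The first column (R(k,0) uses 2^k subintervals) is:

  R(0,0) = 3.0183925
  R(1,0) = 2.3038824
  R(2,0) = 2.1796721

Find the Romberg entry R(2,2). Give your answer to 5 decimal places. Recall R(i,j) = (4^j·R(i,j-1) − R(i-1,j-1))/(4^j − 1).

2.14311

R(1,1) = 2.3038824 + (2.3038824 − 3.0183925)/3 = 2.0657124
R(2,1) = 2.1796721 + (2.1796721 − 2.3038824)/3 = 2.1382687
R(2,2) = 2.1382687 + (2.1382687 − 2.0657124)/15 = 2.1431058
(Column j=1 coincides with Simpson's rule on the same nodes.)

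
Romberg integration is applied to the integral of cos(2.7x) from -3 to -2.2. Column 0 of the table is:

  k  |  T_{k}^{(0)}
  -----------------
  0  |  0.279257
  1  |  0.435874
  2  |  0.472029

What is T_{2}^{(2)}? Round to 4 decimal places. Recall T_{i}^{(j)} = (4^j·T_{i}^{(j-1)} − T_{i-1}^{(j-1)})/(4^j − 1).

Richardson extrapolation on the trapezoidal column (denominator 4−1=3):
T_{1}^{(1)} = 0.435874 + (0.435874 − 0.279257)/3 = 0.488080
T_{2}^{(1)} = 0.472029 + (0.472029 − 0.435874)/3 = 0.484081
T_{2}^{(2)} = (16·0.484081 − 0.488080) / 15 = 0.483814

0.4838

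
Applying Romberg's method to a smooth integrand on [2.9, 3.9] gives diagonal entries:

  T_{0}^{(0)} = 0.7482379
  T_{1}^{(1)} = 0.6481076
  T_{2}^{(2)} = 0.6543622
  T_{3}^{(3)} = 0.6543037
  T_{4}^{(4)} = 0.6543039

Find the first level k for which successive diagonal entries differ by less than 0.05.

k = 2

|T_{1}^{(1)} − T_{0}^{(0)}| = 0.1001303 ≥ 0.05
|T_{2}^{(2)} − T_{1}^{(1)}| = 0.0062546 < 0.05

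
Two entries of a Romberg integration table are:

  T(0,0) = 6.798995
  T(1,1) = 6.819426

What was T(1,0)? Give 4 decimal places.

From T(1,1) = (4·T(1,0) − T(0,0))/3, solve for T(1,0):
4·T(1,0) = 3·6.819426 + 6.798995 = 27.257273
T(1,0) = 6.814318

6.8143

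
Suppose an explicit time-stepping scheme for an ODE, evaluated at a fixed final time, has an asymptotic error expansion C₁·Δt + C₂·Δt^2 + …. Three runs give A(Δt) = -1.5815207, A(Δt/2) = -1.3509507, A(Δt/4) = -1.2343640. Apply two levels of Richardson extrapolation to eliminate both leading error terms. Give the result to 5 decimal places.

First eliminate the Δt term (factor 2^1 = 2):
  B₁ = (2·(-1.3509507) − (-1.5815207))/1 = -1.1203807
  B₂ = (2·(-1.2343640) − (-1.3509507))/1 = -1.1177773
Then eliminate the Δt^2 term (factor 2^2 = 4):
  (4·(-1.1177773) − (-1.1203807))/3 = -1.1169095

-1.11691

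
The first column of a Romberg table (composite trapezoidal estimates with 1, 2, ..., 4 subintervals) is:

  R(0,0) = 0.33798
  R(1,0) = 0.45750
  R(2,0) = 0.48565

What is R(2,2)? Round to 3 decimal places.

0.495

Richardson extrapolation on the trapezoidal column (denominator 4−1=3):
R(1,1) = 0.45750 + (0.45750 − 0.33798)/3 = 0.49734
R(2,1) = (4·0.48565 − 0.45750) / 3 = 0.49503
R(2,2) = (16·0.49503 − 0.49734) / 15 = 0.49488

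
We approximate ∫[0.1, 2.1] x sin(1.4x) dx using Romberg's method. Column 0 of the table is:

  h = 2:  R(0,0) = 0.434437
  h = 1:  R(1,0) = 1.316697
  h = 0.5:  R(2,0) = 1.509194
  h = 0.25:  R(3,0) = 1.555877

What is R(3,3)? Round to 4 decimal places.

1.5713

Richardson extrapolation on the trapezoidal column (denominator 4−1=3):
R(1,1) = (4·1.316697 − 0.434437) / 3 = 1.610784
R(2,1) = 1.509194 + (1.509194 − 1.316697)/3 = 1.573360
R(3,1) = 1.555877 + (1.555877 − 1.509194)/3 = 1.571438
R(2,2) = (16·1.573360 − 1.610784) / 15 = 1.570865
R(3,2) = 1.571438 + (1.571438 − 1.573360)/15 = 1.571310
R(3,3) = 1.571310 + (1.571310 − 1.570865)/63 = 1.571317
(Column j=1 coincides with Simpson's rule on the same nodes.)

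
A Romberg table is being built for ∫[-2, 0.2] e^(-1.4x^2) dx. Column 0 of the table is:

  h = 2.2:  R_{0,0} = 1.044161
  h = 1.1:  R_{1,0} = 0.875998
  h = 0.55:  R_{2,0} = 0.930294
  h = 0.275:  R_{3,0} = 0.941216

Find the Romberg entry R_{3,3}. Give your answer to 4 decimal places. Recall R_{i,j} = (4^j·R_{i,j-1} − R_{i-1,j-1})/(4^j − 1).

R_{1,1} = 0.875998 + (0.875998 − 1.044161)/3 = 0.819944
R_{2,1} = (4·0.930294 − 0.875998) / 3 = 0.948393
R_{3,1} = (4·0.941216 − 0.930294) / 3 = 0.944857
R_{2,2} = (16·0.948393 − 0.819944) / 15 = 0.956956
R_{3,2} = (16·0.944857 − 0.948393) / 15 = 0.944621
R_{3,3} = 0.944621 + (0.944621 − 0.956956)/63 = 0.944425

0.9444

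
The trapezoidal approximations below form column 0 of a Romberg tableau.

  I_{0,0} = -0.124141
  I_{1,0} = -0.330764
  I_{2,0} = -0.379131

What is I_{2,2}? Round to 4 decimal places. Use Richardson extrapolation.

-0.3950

Richardson extrapolation on the trapezoidal column (denominator 4−1=3):
I_{1,1} = (4·(-0.330764) − (-0.124141)) / 3 = -0.399638
I_{2,1} = -0.379131 + (-0.379131 − (-0.330764))/3 = -0.395253
I_{2,2} = -0.395253 + (-0.395253 − (-0.399638))/15 = -0.394961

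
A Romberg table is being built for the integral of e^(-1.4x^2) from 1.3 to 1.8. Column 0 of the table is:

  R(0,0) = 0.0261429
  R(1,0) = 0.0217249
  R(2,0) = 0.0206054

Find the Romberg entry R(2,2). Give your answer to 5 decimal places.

Richardson extrapolation on the trapezoidal column (denominator 4−1=3):
R(1,1) = (4·0.0217249 − 0.0261429) / 3 = 0.0202522
R(2,1) = (4·0.0206054 − 0.0217249) / 3 = 0.0202322
R(2,2) = 0.0202322 + (0.0202322 − 0.0202522)/15 = 0.0202309
(Column j=1 coincides with Simpson's rule on the same nodes.)

0.02023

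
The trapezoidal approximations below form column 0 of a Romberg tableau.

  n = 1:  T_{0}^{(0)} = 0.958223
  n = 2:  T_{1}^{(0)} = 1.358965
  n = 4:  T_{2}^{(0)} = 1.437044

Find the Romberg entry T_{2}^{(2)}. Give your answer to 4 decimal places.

1.4611

T_{1}^{(1)} = (4·1.358965 − 0.958223) / 3 = 1.492546
T_{2}^{(1)} = 1.437044 + (1.437044 − 1.358965)/3 = 1.463070
T_{2}^{(2)} = 1.463070 + (1.463070 − 1.492546)/15 = 1.461105
(Column j=1 coincides with Simpson's rule on the same nodes.)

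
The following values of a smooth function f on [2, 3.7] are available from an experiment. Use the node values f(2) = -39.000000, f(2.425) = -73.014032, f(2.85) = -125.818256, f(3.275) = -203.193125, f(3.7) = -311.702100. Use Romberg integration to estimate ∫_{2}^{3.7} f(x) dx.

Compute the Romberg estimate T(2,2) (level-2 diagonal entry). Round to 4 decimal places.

T(0,0) (trapezoid, 1 panel, h=1.7000): -298.096785
T(1,0) (trapezoid, 2 panels, h=0.8500): -255.993910
T(2,0) (trapezoid, 4 panels, h=0.4250): -245.384997
T(1,1) = -255.993910 + (-255.993910 − (-298.096785))/3 = -241.959618
T(2,1) = -245.384997 + (-245.384997 − (-255.993910))/3 = -241.848693
T(2,2) = -241.848693 + (-241.848693 − (-241.959618))/15 = -241.841298

-241.8413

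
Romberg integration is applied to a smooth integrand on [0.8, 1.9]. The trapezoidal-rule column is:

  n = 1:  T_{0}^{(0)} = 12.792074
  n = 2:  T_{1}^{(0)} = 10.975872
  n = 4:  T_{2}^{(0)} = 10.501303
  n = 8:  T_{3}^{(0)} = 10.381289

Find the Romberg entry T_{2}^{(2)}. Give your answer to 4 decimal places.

10.3413

Richardson extrapolation on the trapezoidal column (denominator 4−1=3):
T_{1}^{(1)} = 10.975872 + (10.975872 − 12.792074)/3 = 10.370471
T_{2}^{(1)} = 10.501303 + (10.501303 − 10.975872)/3 = 10.343113
T_{2}^{(2)} = 10.343113 + (10.343113 − 10.370471)/15 = 10.341289
(Column j=1 coincides with Simpson's rule on the same nodes.)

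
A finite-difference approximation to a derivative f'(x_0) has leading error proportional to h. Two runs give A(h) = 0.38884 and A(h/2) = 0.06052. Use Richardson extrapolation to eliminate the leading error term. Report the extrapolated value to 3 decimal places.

Extrapolated value = (2·A(h/2) − A(h)) / (2 − 1)
= (2·0.06052 − 0.38884) / 1
= -0.26780 / 1 = -0.26780

-0.268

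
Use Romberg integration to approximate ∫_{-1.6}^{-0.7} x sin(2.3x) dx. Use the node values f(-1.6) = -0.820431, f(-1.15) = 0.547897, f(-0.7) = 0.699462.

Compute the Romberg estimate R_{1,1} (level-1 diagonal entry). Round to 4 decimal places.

R_{0,0} (trapezoid, 1 panel, h=0.9000): -0.054436
R_{1,0} (trapezoid, 2 panels, h=0.4500): 0.219336
R_{1,1} = 0.219336 + (0.219336 − (-0.054436))/3 = 0.310593

0.3106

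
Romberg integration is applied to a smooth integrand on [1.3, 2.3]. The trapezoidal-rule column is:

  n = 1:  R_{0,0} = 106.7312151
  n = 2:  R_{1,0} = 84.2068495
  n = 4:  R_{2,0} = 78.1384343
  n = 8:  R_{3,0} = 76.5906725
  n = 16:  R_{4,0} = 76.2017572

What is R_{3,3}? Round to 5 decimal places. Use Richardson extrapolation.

Richardson extrapolation on the trapezoidal column (denominator 4−1=3):
R_{1,1} = (4·84.2068495 − 106.7312151) / 3 = 76.6987276
R_{2,1} = 78.1384343 + (78.1384343 − 84.2068495)/3 = 76.1156292
R_{3,1} = (4·76.5906725 − 78.1384343) / 3 = 76.0747519
R_{2,2} = 76.1156292 + (76.1156292 − 76.6987276)/15 = 76.0767560
R_{3,2} = (16·76.0747519 − 76.1156292) / 15 = 76.0720267
R_{3,3} = 76.0720267 + (76.0720267 − 76.0767560)/63 = 76.0719516

76.07195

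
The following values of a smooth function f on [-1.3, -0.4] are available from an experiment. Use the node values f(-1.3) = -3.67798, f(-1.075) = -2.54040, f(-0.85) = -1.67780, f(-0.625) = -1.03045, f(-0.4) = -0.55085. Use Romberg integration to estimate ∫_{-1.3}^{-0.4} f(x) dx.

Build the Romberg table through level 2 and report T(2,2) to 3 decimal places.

T(0,0) (trapezoid, 1 panel, h=0.9000): -1.90297
T(1,0) (trapezoid, 2 panels, h=0.4500): -1.70650
T(2,0) (trapezoid, 4 panels, h=0.2250): -1.65669
T(1,1) = -1.70650 + (-1.70650 − (-1.90297))/3 = -1.64101
T(2,1) = -1.65669 + (-1.65669 − (-1.70650))/3 = -1.64009
T(2,2) = -1.64009 + (-1.64009 − (-1.64101))/15 = -1.64003

-1.640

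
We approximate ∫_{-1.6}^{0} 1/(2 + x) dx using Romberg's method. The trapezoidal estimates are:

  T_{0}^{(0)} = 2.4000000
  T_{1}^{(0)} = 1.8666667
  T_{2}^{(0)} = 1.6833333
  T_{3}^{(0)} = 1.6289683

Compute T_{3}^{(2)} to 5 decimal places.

1.61009

Richardson extrapolation on the trapezoidal column (denominator 4−1=3):
T_{2}^{(1)} = (4·1.6833333 − 1.8666667) / 3 = 1.6222222
T_{3}^{(1)} = 1.6289683 + (1.6289683 − 1.6833333)/3 = 1.6108466
T_{3}^{(2)} = 1.6108466 + (1.6108466 − 1.6222222)/15 = 1.6100882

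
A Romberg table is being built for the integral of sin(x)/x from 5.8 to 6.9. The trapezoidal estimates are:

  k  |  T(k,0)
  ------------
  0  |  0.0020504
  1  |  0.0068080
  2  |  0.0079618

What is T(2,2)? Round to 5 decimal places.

Richardson extrapolation on the trapezoidal column (denominator 4−1=3):
T(1,1) = 0.0068080 + (0.0068080 − 0.0020504)/3 = 0.0083939
T(2,1) = (4·0.0079618 − 0.0068080) / 3 = 0.0083464
T(2,2) = 0.0083464 + (0.0083464 − 0.0083939)/15 = 0.0083432
(Column j=1 coincides with Simpson's rule on the same nodes.)

0.00834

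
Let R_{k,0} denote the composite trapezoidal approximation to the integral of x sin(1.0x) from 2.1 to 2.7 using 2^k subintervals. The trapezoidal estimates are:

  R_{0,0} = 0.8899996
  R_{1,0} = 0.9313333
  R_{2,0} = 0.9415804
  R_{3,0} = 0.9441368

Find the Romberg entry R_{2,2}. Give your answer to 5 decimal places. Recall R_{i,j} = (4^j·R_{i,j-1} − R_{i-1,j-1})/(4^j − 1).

Richardson extrapolation on the trapezoidal column (denominator 4−1=3):
R_{1,1} = 0.9313333 + (0.9313333 − 0.8899996)/3 = 0.9451112
R_{2,1} = (4·0.9415804 − 0.9313333) / 3 = 0.9449961
R_{2,2} = (16·0.9449961 − 0.9451112) / 15 = 0.9449884

0.94499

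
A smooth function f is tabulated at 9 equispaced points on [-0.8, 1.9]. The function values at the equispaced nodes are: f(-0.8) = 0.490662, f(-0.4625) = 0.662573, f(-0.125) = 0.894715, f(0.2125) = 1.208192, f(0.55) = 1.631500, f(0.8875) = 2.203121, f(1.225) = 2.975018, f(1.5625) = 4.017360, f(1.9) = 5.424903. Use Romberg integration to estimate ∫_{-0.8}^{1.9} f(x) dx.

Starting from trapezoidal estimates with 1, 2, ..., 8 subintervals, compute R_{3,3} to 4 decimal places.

5.5441

R_{0,0} (trapezoid, 1 panel, h=2.7000): 7.986013
R_{1,0} (trapezoid, 2 panels, h=1.3500): 6.195531
R_{2,0} (trapezoid, 4 panels, h=0.6750): 5.709835
R_{3,0} (trapezoid, 8 panels, h=0.3375): 5.585713
R_{1,1} = 6.195531 + (6.195531 − 7.986013)/3 = 5.598704
R_{2,1} = 5.709835 + (5.709835 − 6.195531)/3 = 5.547936
R_{3,1} = 5.585713 + (5.585713 − 5.709835)/3 = 5.544339
R_{2,2} = 5.547936 + (5.547936 − 5.598704)/15 = 5.544551
R_{3,2} = 5.544339 + (5.544339 − 5.547936)/15 = 5.544099
R_{3,3} = 5.544099 + (5.544099 − 5.544551)/63 = 5.544092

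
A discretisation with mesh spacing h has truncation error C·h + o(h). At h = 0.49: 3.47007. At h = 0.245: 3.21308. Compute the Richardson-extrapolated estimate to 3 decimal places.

The leading error scales as h; refining by a factor of 2 reduces it by 2^1 = 2.
Extrapolated value = (2·A(h/2) − A(h)) / (2 − 1)
= (2·3.21308 − 3.47007) / 1
= 2.95609 / 1 = 2.95609

2.956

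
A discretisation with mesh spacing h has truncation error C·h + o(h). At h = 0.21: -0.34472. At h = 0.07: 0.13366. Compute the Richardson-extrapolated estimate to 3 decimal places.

0.373

The leading error scales as h; refining by a factor of 3 reduces it by 3^1 = 3.
Extrapolated value = (3·A(h/3) − A(h)) / (3 − 1)
= (3·0.13366 − (-0.34472)) / 2
= 0.74570 / 2 = 0.37285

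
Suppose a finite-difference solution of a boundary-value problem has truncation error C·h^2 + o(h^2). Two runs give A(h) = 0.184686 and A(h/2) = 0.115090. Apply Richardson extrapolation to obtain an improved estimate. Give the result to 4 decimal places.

Extrapolated value = (4·A(h/2) − A(h)) / (4 − 1)
= (4·0.115090 − 0.184686) / 3
= 0.275674 / 3 = 0.091891

0.0919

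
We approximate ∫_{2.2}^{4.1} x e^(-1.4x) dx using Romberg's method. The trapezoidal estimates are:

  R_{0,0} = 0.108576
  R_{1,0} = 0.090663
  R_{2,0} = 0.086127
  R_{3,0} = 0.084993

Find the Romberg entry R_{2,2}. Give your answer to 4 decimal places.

0.0846

Richardson extrapolation on the trapezoidal column (denominator 4−1=3):
R_{1,1} = (4·0.090663 − 0.108576) / 3 = 0.084692
R_{2,1} = 0.086127 + (0.086127 − 0.090663)/3 = 0.084615
R_{2,2} = (16·0.084615 − 0.084692) / 15 = 0.084610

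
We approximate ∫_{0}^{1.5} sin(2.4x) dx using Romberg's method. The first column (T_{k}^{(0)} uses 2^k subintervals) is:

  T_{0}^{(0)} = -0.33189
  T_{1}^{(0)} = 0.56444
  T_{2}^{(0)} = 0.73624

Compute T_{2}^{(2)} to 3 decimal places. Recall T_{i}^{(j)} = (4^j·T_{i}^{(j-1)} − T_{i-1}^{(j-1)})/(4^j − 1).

0.789

T_{1}^{(1)} = (4·0.56444 − (-0.33189)) / 3 = 0.86322
T_{2}^{(1)} = 0.73624 + (0.73624 − 0.56444)/3 = 0.79351
T_{2}^{(2)} = 0.79351 + (0.79351 − 0.86322)/15 = 0.78886
(Column j=1 coincides with Simpson's rule on the same nodes.)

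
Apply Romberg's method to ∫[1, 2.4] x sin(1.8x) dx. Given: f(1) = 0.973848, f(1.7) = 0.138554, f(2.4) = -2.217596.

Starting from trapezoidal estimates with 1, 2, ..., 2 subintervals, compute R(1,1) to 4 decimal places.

-0.1609

R(0,0) (trapezoid, 1 panel, h=1.4000): -0.870624
R(1,0) (trapezoid, 2 panels, h=0.7000): -0.338324
R(1,1) = -0.338324 + (-0.338324 − (-0.870624))/3 = -0.160891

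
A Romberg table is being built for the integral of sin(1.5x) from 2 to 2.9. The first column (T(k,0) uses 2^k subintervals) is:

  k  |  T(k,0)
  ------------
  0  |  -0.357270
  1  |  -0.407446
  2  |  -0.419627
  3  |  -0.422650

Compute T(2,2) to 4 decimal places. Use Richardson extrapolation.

T(1,1) = -0.407446 + (-0.407446 − (-0.357270))/3 = -0.424171
T(2,1) = (4·(-0.419627) − (-0.407446)) / 3 = -0.423687
T(2,2) = -0.423687 + (-0.423687 − (-0.424171))/15 = -0.423655

-0.4237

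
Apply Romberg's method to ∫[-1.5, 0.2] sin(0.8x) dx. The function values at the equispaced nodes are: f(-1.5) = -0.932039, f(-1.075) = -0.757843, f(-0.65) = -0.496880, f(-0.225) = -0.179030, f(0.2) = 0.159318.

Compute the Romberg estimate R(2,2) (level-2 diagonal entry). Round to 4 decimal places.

-0.7811

R(0,0) (trapezoid, 1 panel, h=1.7000): -0.656813
R(1,0) (trapezoid, 2 panels, h=0.8500): -0.750754
R(2,0) (trapezoid, 4 panels, h=0.4250): -0.773548
R(1,1) = -0.750754 + (-0.750754 − (-0.656813))/3 = -0.782068
R(2,1) = -0.773548 + (-0.773548 − (-0.750754))/3 = -0.781146
R(2,2) = -0.781146 + (-0.781146 − (-0.782068))/15 = -0.781085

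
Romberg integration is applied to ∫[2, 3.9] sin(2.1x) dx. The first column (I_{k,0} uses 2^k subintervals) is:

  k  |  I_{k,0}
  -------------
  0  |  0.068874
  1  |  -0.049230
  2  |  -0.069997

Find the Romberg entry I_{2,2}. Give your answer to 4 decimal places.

-0.0761

I_{1,1} = -0.049230 + (-0.049230 − 0.068874)/3 = -0.088598
I_{2,1} = (4·(-0.069997) − (-0.049230)) / 3 = -0.076919
I_{2,2} = (16·(-0.076919) − (-0.088598)) / 15 = -0.076140
(Column j=1 coincides with Simpson's rule on the same nodes.)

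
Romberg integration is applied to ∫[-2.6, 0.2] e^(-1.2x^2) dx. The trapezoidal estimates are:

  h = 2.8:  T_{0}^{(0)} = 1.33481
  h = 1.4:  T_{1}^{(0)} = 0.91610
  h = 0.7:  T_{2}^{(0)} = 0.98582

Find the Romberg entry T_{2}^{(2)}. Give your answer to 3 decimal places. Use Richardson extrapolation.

Richardson extrapolation on the trapezoidal column (denominator 4−1=3):
T_{1}^{(1)} = 0.91610 + (0.91610 − 1.33481)/3 = 0.77653
T_{2}^{(1)} = (4·0.98582 − 0.91610) / 3 = 1.00906
T_{2}^{(2)} = 1.00906 + (1.00906 − 0.77653)/15 = 1.02456

1.025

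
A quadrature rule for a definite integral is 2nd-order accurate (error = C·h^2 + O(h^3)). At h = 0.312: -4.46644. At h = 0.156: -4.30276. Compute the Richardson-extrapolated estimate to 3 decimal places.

The leading error scales as h^2; refining by a factor of 2 reduces it by 2^2 = 4.
Extrapolated value = (4·A(h/2) − A(h)) / (4 − 1)
= (4·(-4.30276) − (-4.46644)) / 3
= -12.74460 / 3 = -4.24820

-4.248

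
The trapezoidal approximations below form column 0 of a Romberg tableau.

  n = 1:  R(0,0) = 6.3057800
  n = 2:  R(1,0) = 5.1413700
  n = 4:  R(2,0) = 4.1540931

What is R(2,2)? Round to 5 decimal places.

Richardson extrapolation on the trapezoidal column (denominator 4−1=3):
R(1,1) = 5.1413700 + (5.1413700 − 6.3057800)/3 = 4.7532333
R(2,1) = (4·4.1540931 − 5.1413700) / 3 = 3.8250008
R(2,2) = (16·3.8250008 − 4.7532333) / 15 = 3.7631186

3.76312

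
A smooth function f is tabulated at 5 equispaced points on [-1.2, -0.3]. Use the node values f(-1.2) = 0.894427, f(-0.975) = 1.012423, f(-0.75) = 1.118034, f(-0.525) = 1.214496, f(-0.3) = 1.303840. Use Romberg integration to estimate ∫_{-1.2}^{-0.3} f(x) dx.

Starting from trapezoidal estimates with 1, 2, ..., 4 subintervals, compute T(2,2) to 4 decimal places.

1.0007

T(0,0) (trapezoid, 1 panel, h=0.9000): 0.989220
T(1,0) (trapezoid, 2 panels, h=0.4500): 0.997725
T(2,0) (trapezoid, 4 panels, h=0.2250): 0.999919
T(1,1) = 0.997725 + (0.997725 − 0.989220)/3 = 1.000560
T(2,1) = 0.999919 + (0.999919 − 0.997725)/3 = 1.000650
T(2,2) = 1.000650 + (1.000650 − 1.000560)/15 = 1.000656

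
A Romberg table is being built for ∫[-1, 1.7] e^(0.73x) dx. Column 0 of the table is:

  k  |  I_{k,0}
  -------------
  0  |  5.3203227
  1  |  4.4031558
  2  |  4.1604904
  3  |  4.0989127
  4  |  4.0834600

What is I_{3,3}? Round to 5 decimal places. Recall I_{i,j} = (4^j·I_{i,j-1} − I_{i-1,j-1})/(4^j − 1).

Richardson extrapolation on the trapezoidal column (denominator 4−1=3):
I_{1,1} = 4.4031558 + (4.4031558 − 5.3203227)/3 = 4.0974335
I_{2,1} = 4.1604904 + (4.1604904 − 4.4031558)/3 = 4.0796019
I_{3,1} = 4.0989127 + (4.0989127 − 4.1604904)/3 = 4.0783868
I_{2,2} = 4.0796019 + (4.0796019 − 4.0974335)/15 = 4.0784131
I_{3,2} = (16·4.0783868 − 4.0796019) / 15 = 4.0783058
I_{3,3} = (64·4.0783058 − 4.0784131) / 63 = 4.0783041

4.07830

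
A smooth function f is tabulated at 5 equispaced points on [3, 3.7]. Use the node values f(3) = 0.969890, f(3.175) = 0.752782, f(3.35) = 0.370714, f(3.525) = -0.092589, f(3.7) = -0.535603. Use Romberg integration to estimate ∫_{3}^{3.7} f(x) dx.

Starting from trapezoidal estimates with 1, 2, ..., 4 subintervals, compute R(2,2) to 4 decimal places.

0.2226

R(0,0) (trapezoid, 1 panel, h=0.7000): 0.152000
R(1,0) (trapezoid, 2 panels, h=0.3500): 0.205750
R(2,0) (trapezoid, 4 panels, h=0.1750): 0.218409
R(1,1) = 0.205750 + (0.205750 − 0.152000)/3 = 0.223667
R(2,1) = 0.218409 + (0.218409 − 0.205750)/3 = 0.222629
R(2,2) = 0.222629 + (0.222629 − 0.223667)/15 = 0.222560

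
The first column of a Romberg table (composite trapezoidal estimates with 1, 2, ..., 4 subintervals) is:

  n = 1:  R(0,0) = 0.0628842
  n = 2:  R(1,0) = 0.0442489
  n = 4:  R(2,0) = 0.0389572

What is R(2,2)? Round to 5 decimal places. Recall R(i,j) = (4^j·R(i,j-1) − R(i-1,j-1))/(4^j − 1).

0.03714

R(1,1) = (4·0.0442489 − 0.0628842) / 3 = 0.0380371
R(2,1) = 0.0389572 + (0.0389572 − 0.0442489)/3 = 0.0371933
R(2,2) = 0.0371933 + (0.0371933 − 0.0380371)/15 = 0.0371370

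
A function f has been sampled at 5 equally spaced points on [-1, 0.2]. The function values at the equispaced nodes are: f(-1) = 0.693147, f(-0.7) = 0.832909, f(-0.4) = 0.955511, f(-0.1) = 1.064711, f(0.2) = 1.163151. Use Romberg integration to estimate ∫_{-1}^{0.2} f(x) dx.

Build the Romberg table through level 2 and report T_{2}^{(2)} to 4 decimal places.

1.1358

T_{0}^{(0)} (trapezoid, 1 panel, h=1.2000): 1.113779
T_{1}^{(0)} (trapezoid, 2 panels, h=0.6000): 1.130196
T_{2}^{(0)} (trapezoid, 4 panels, h=0.3000): 1.134384
T_{1}^{(1)} = 1.130196 + (1.130196 − 1.113779)/3 = 1.135668
T_{2}^{(1)} = 1.134384 + (1.134384 − 1.130196)/3 = 1.135780
T_{2}^{(2)} = 1.135780 + (1.135780 − 1.135668)/15 = 1.135787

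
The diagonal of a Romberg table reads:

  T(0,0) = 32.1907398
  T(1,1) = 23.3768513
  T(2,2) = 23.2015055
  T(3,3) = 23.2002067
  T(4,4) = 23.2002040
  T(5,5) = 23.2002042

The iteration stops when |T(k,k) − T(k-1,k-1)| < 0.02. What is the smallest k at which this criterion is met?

k = 3

|T(1,1) − T(0,0)| = 8.8138885 ≥ 0.02
|T(2,2) − T(1,1)| = 0.1753458 ≥ 0.02
|T(3,3) − T(2,2)| = 0.0012988 < 0.02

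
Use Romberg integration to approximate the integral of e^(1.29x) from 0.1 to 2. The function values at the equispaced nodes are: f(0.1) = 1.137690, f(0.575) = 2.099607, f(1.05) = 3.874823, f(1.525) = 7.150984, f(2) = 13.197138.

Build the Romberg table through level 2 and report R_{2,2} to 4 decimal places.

9.3493

R_{0,0} (trapezoid, 1 panel, h=1.9000): 13.618087
R_{1,0} (trapezoid, 2 panels, h=0.9500): 10.490125
R_{2,0} (trapezoid, 4 panels, h=0.4750): 9.639093
R_{1,1} = 10.490125 + (10.490125 − 13.618087)/3 = 9.447471
R_{2,1} = 9.639093 + (9.639093 − 10.490125)/3 = 9.355416
R_{2,2} = 9.355416 + (9.355416 − 9.447471)/15 = 9.349279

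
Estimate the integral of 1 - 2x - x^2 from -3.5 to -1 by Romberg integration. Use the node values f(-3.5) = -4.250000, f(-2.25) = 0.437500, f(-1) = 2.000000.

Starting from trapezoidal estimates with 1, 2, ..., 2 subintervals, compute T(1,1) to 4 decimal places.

T(0,0) (trapezoid, 1 panel, h=2.5000): -2.812500
T(1,0) (trapezoid, 2 panels, h=1.2500): -0.859375
T(1,1) = -0.859375 + (-0.859375 − (-2.812500))/3 = -0.208333

-0.2083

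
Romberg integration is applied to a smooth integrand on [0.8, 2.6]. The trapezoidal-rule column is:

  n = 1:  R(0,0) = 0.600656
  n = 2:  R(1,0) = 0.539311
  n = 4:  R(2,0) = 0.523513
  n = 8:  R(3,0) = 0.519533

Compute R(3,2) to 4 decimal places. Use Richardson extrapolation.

Richardson extrapolation on the trapezoidal column (denominator 4−1=3):
R(2,1) = 0.523513 + (0.523513 − 0.539311)/3 = 0.518247
R(3,1) = (4·0.519533 − 0.523513) / 3 = 0.518206
R(3,2) = 0.518206 + (0.518206 − 0.518247)/15 = 0.518203

0.5182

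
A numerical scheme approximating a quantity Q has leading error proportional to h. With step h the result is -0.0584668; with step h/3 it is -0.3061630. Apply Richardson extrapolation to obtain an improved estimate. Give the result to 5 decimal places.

The leading error scales as h; refining by a factor of 3 reduces it by 3^1 = 3.
Extrapolated value = (3·A(h/3) − A(h)) / (3 − 1)
= (3·(-0.3061630) − (-0.0584668)) / 2
= -0.8600222 / 2 = -0.4300111

-0.43001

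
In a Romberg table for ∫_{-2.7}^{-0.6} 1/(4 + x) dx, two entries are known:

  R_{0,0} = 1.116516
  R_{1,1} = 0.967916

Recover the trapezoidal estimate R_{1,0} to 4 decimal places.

1.0051

From R_{1,1} = (4·R_{1,0} − R_{0,0})/3, solve for R_{1,0}:
4·R_{1,0} = 3·0.967916 + 1.116516 = 4.020264
R_{1,0} = 1.005066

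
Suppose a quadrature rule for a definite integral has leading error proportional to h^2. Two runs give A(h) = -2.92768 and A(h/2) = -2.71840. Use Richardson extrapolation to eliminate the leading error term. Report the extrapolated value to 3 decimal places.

The leading error scales as h^2; refining by a factor of 2 reduces it by 2^2 = 4.
Extrapolated value = (4·A(h/2) − A(h)) / (4 − 1)
= (4·(-2.71840) − (-2.92768)) / 3
= -7.94592 / 3 = -2.64864

-2.649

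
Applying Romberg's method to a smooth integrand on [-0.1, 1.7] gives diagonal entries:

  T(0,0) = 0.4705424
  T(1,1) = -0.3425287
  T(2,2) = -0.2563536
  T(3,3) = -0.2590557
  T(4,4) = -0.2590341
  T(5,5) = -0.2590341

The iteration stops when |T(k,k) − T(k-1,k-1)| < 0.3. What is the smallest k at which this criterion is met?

|T(1,1) − T(0,0)| = 0.8130711 ≥ 0.3
|T(2,2) − T(1,1)| = 0.0861751 < 0.3

k = 2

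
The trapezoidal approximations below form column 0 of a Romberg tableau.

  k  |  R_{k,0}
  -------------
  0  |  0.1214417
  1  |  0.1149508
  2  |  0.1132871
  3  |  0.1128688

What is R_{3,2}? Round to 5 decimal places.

0.11273

Richardson extrapolation on the trapezoidal column (denominator 4−1=3):
R_{2,1} = (4·0.1132871 − 0.1149508) / 3 = 0.1127325
R_{3,1} = 0.1128688 + (0.1128688 − 0.1132871)/3 = 0.1127294
R_{3,2} = (16·0.1127294 − 0.1127325) / 15 = 0.1127292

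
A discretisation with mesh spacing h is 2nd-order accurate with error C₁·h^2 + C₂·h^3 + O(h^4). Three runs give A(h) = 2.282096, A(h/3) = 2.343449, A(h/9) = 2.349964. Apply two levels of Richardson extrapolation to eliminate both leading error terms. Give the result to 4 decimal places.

First eliminate the h^2 term (factor 3^2 = 9):
  B₁ = (9·2.343449 − 2.282096)/8 = 2.351118
  B₂ = (9·2.349964 − 2.343449)/8 = 2.350778
Then eliminate the h^3 term (factor 3^3 = 27):
  (27·2.350778 − 2.351118)/26 = 2.350765

2.3508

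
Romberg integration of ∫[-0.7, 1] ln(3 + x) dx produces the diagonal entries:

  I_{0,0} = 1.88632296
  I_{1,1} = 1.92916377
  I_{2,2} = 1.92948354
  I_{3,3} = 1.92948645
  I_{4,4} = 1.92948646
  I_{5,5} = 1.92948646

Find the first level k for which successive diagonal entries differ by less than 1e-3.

|I_{1,1} − I_{0,0}| = 0.04284081 ≥ 1e-3
|I_{2,2} − I_{1,1}| = 0.00031977 < 1e-3

k = 2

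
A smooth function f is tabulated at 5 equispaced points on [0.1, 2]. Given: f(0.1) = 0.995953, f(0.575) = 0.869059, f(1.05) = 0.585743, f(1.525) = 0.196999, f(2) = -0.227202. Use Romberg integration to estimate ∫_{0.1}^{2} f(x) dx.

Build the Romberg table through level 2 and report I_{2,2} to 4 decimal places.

I_{0,0} (trapezoid, 1 panel, h=1.9000): 0.730313
I_{1,0} (trapezoid, 2 panels, h=0.9500): 0.921613
I_{2,0} (trapezoid, 4 panels, h=0.4750): 0.967184
I_{1,1} = 0.921613 + (0.921613 − 0.730313)/3 = 0.985380
I_{2,1} = 0.967184 + (0.967184 − 0.921613)/3 = 0.982374
I_{2,2} = 0.982374 + (0.982374 − 0.985380)/15 = 0.982174

0.9822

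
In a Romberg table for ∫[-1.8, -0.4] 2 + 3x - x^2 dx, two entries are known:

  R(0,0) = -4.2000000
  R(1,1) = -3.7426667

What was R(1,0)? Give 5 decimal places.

From R(1,1) = (4·R(1,0) − R(0,0))/3, solve for R(1,0):
4·R(1,0) = 3·(-3.7426667) + (-4.2000000) = -15.4280001
R(1,0) = -3.8570000

-3.85700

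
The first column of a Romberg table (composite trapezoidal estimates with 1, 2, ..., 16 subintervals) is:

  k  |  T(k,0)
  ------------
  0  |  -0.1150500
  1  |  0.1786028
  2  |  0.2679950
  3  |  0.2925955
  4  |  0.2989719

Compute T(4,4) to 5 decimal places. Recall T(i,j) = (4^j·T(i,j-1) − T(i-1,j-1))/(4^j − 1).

Richardson extrapolation on the trapezoidal column (denominator 4−1=3):
T(1,1) = (4·0.1786028 − (-0.1150500)) / 3 = 0.2764871
T(2,1) = 0.2679950 + (0.2679950 − 0.1786028)/3 = 0.2977924
T(3,1) = (4·0.2925955 − 0.2679950) / 3 = 0.3007957
T(4,1) = (4·0.2989719 − 0.2925955) / 3 = 0.3010974
T(2,2) = (16·0.2977924 − 0.2764871) / 15 = 0.2992128
T(3,2) = (16·0.3007957 − 0.2977924) / 15 = 0.3009959
T(4,2) = 0.3010974 + (0.3010974 − 0.3007957)/15 = 0.3011175
T(3,3) = (64·0.3009959 − 0.2992128) / 63 = 0.3010242
T(4,3) = 0.3011175 + (0.3011175 − 0.3009959)/63 = 0.3011194
T(4,4) = 0.3011194 + (0.3011194 − 0.3010242)/255 = 0.3011198

0.30112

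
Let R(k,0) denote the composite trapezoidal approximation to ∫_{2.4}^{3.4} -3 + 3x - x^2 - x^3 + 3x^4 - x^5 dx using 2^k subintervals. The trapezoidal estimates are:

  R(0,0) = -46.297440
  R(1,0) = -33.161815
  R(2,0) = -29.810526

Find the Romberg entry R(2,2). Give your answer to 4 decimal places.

R(1,1) = -33.161815 + (-33.161815 − (-46.297440))/3 = -28.783273
R(2,1) = (4·(-29.810526) − (-33.161815)) / 3 = -28.693430
R(2,2) = (16·(-28.693430) − (-28.783273)) / 15 = -28.687440

-28.6874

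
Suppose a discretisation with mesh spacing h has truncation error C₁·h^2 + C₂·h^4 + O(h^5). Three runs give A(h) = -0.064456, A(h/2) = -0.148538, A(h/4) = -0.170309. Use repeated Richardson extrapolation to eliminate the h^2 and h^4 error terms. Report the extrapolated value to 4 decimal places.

First eliminate the h^2 term (factor 2^2 = 4):
  B₁ = (4·(-0.148538) − (-0.064456))/3 = -0.176565
  B₂ = (4·(-0.170309) − (-0.148538))/3 = -0.177566
Then eliminate the h^4 term (factor 2^4 = 16):
  (16·(-0.177566) − (-0.176565))/15 = -0.177633

-0.1776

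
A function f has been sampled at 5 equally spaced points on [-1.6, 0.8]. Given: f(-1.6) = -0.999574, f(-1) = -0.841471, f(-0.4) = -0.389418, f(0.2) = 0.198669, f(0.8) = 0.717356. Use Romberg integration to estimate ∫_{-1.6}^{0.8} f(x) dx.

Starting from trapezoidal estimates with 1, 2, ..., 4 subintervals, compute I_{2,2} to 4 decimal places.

-0.7258

I_{0,0} (trapezoid, 1 panel, h=2.4000): -0.338662
I_{1,0} (trapezoid, 2 panels, h=1.2000): -0.636632
I_{2,0} (trapezoid, 4 panels, h=0.6000): -0.703997
I_{1,1} = -0.636632 + (-0.636632 − (-0.338662))/3 = -0.735955
I_{2,1} = -0.703997 + (-0.703997 − (-0.636632))/3 = -0.726452
I_{2,2} = -0.726452 + (-0.726452 − (-0.735955))/15 = -0.725818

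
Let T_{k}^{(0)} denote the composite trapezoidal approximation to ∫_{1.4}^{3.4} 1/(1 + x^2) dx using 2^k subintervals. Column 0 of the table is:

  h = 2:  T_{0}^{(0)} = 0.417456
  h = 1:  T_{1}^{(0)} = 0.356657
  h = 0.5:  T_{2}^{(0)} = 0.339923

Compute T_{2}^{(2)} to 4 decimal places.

0.3342

Richardson extrapolation on the trapezoidal column (denominator 4−1=3):
T_{1}^{(1)} = (4·0.356657 − 0.417456) / 3 = 0.336391
T_{2}^{(1)} = 0.339923 + (0.339923 − 0.356657)/3 = 0.334345
T_{2}^{(2)} = (16·0.334345 − 0.336391) / 15 = 0.334209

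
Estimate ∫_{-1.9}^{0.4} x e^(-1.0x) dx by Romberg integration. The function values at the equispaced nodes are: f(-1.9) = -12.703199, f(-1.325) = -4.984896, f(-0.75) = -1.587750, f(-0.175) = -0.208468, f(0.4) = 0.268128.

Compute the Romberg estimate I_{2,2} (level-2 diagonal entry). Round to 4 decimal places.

I_{0,0} (trapezoid, 1 panel, h=2.3000): -14.300332
I_{1,0} (trapezoid, 2 panels, h=1.1500): -8.976078
I_{2,0} (trapezoid, 4 panels, h=0.5750): -7.474223
I_{1,1} = -8.976078 + (-8.976078 − (-14.300332))/3 = -7.201327
I_{2,1} = -7.474223 + (-7.474223 − (-8.976078))/3 = -6.973605
I_{2,2} = -6.973605 + (-6.973605 − (-7.201327))/15 = -6.958424

-6.9584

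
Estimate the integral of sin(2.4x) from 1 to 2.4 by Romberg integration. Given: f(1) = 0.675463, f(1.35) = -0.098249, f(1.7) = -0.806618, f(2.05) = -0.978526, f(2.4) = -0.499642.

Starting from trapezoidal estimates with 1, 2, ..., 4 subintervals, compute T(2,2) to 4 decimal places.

T(0,0) (trapezoid, 1 panel, h=1.4000): 0.123075
T(1,0) (trapezoid, 2 panels, h=0.7000): -0.503095
T(2,0) (trapezoid, 4 panels, h=0.3500): -0.628419
T(1,1) = -0.503095 + (-0.503095 − 0.123075)/3 = -0.711818
T(2,1) = -0.628419 + (-0.628419 − (-0.503095))/3 = -0.670194
T(2,2) = -0.670194 + (-0.670194 − (-0.711818))/15 = -0.667419

-0.6674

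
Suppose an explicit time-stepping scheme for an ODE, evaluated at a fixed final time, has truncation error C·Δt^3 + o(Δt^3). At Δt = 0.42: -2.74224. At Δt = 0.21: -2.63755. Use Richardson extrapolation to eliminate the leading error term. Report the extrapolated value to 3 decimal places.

Extrapolated value = (8·A(Δt/2) − A(Δt)) / (8 − 1)
= (8·(-2.63755) − (-2.74224)) / 7
= -18.35816 / 7 = -2.62259

-2.623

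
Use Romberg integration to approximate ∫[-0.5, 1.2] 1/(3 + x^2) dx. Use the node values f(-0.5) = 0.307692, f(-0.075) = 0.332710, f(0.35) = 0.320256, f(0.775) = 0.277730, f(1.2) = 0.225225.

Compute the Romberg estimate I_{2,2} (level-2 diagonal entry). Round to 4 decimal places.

I_{0,0} (trapezoid, 1 panel, h=1.7000): 0.452979
I_{1,0} (trapezoid, 2 panels, h=0.8500): 0.498707
I_{2,0} (trapezoid, 4 panels, h=0.4250): 0.508791
I_{1,1} = 0.498707 + (0.498707 − 0.452979)/3 = 0.513950
I_{2,1} = 0.508791 + (0.508791 − 0.498707)/3 = 0.512152
I_{2,2} = 0.512152 + (0.512152 − 0.513950)/15 = 0.512032

0.5120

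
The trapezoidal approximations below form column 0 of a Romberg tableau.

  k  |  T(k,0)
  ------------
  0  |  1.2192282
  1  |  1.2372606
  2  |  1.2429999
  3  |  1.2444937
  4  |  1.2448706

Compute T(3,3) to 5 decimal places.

1.24500

Richardson extrapolation on the trapezoidal column (denominator 4−1=3):
T(1,1) = (4·1.2372606 − 1.2192282) / 3 = 1.2432714
T(2,1) = (4·1.2429999 − 1.2372606) / 3 = 1.2449130
T(3,1) = (4·1.2444937 − 1.2429999) / 3 = 1.2449916
T(2,2) = 1.2449130 + (1.2449130 − 1.2432714)/15 = 1.2450224
T(3,2) = (16·1.2449916 − 1.2449130) / 15 = 1.2449968
T(3,3) = (64·1.2449968 − 1.2450224) / 63 = 1.2449964
(Column j=1 coincides with Simpson's rule on the same nodes.)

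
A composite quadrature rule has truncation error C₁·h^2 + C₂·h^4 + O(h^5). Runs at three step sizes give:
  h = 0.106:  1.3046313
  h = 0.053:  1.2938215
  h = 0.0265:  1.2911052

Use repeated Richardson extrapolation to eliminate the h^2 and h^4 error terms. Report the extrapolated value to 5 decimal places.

First eliminate the h^2 term (factor 2^2 = 4):
  B₁ = (4·1.2938215 − 1.3046313)/3 = 1.2902182
  B₂ = (4·1.2911052 − 1.2938215)/3 = 1.2901998
Then eliminate the h^4 term (factor 2^4 = 16):
  (16·1.2901998 − 1.2902182)/15 = 1.2901986

1.29020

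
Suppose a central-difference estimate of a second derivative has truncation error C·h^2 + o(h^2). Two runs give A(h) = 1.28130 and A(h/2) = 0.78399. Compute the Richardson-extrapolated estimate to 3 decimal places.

0.618

The leading error scales as h^2; refining by a factor of 2 reduces it by 2^2 = 4.
Extrapolated value = (4·A(h/2) − A(h)) / (4 − 1)
= (4·0.78399 − 1.28130) / 3
= 1.85466 / 3 = 0.61822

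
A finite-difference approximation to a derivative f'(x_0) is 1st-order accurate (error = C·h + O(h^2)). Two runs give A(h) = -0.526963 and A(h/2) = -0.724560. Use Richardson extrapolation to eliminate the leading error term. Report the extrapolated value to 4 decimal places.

-0.9222

The leading error scales as h; refining by a factor of 2 reduces it by 2^1 = 2.
Extrapolated value = (2·A(h/2) − A(h)) / (2 − 1)
= (2·(-0.724560) − (-0.526963)) / 1
= -0.922157 / 1 = -0.922157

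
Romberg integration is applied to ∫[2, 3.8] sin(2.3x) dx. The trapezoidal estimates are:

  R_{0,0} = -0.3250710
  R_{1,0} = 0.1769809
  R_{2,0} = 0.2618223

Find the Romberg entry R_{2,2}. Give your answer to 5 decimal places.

R_{1,1} = (4·0.1769809 − (-0.3250710)) / 3 = 0.3443315
R_{2,1} = (4·0.2618223 − 0.1769809) / 3 = 0.2901028
R_{2,2} = (16·0.2901028 − 0.3443315) / 15 = 0.2864876

0.28649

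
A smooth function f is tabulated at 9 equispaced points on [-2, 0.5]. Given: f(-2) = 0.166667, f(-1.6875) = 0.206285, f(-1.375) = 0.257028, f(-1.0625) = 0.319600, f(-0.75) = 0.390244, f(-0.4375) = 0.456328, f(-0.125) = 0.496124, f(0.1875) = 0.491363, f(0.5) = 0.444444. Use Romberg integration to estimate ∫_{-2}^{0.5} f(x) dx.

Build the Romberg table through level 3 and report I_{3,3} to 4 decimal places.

I_{0,0} (trapezoid, 1 panel, h=2.5000): 0.763889
I_{1,0} (trapezoid, 2 panels, h=1.2500): 0.869749
I_{2,0} (trapezoid, 4 panels, h=0.6250): 0.905595
I_{3,0} (trapezoid, 8 panels, h=0.3125): 0.913290
I_{1,1} = 0.869749 + (0.869749 − 0.763889)/3 = 0.905036
I_{2,1} = 0.905595 + (0.905595 − 0.869749)/3 = 0.917544
I_{3,1} = 0.913290 + (0.913290 − 0.905595)/3 = 0.915855
I_{2,2} = 0.917544 + (0.917544 − 0.905036)/15 = 0.918378
I_{3,2} = 0.915855 + (0.915855 − 0.917544)/15 = 0.915742
I_{3,3} = 0.915742 + (0.915742 − 0.918378)/63 = 0.915700

0.9157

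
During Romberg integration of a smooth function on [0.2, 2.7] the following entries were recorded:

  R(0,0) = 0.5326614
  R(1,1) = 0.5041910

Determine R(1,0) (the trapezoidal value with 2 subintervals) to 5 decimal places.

0.51131

From R(1,1) = (4·R(1,0) − R(0,0))/3, solve for R(1,0):
4·R(1,0) = 3·0.5041910 + 0.5326614 = 2.0452344
R(1,0) = 0.5113086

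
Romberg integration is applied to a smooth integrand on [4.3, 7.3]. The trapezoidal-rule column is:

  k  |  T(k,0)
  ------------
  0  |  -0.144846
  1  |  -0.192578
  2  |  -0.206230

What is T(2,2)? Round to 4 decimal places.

-0.2109

Richardson extrapolation on the trapezoidal column (denominator 4−1=3):
T(1,1) = (4·(-0.192578) − (-0.144846)) / 3 = -0.208489
T(2,1) = -0.206230 + (-0.206230 − (-0.192578))/3 = -0.210781
T(2,2) = (16·(-0.210781) − (-0.208489)) / 15 = -0.210934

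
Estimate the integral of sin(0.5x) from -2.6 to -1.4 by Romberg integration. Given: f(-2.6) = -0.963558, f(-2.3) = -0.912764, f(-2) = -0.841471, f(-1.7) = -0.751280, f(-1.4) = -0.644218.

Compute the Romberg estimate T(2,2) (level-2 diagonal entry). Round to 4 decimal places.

-0.9947

T(0,0) (trapezoid, 1 panel, h=1.2000): -0.964666
T(1,0) (trapezoid, 2 panels, h=0.6000): -0.987215
T(2,0) (trapezoid, 4 panels, h=0.3000): -0.992821
T(1,1) = -0.987215 + (-0.987215 − (-0.964666))/3 = -0.994731
T(2,1) = -0.992821 + (-0.992821 − (-0.987215))/3 = -0.994690
T(2,2) = -0.994690 + (-0.994690 − (-0.994731))/15 = -0.994687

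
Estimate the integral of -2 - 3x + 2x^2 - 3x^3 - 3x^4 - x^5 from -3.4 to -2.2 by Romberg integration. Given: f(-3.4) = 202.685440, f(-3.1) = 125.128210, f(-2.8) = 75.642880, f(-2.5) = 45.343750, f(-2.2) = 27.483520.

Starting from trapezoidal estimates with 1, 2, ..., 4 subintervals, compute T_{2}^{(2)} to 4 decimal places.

106.3200

T_{0}^{(0)} (trapezoid, 1 panel, h=1.2000): 138.101376
T_{1}^{(0)} (trapezoid, 2 panels, h=0.6000): 114.436416
T_{2}^{(0)} (trapezoid, 4 panels, h=0.3000): 108.359796
T_{1}^{(1)} = 114.436416 + (114.436416 − 138.101376)/3 = 106.548096
T_{2}^{(1)} = 108.359796 + (108.359796 − 114.436416)/3 = 106.334256
T_{2}^{(2)} = 106.334256 + (106.334256 − 106.548096)/15 = 106.320000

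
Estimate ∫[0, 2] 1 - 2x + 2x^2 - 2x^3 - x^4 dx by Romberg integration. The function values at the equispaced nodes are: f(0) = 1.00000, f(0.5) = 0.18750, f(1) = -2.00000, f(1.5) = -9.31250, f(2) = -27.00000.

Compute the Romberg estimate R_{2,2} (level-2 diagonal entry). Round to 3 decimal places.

-11.067

R_{0,0} (trapezoid, 1 panel, h=2.0000): -26.00000
R_{1,0} (trapezoid, 2 panels, h=1.0000): -15.00000
R_{2,0} (trapezoid, 4 panels, h=0.5000): -12.06250
R_{1,1} = -15.00000 + (-15.00000 − (-26.00000))/3 = -11.33333
R_{2,1} = -12.06250 + (-12.06250 − (-15.00000))/3 = -11.08333
R_{2,2} = -11.08333 + (-11.08333 − (-11.33333))/15 = -11.06666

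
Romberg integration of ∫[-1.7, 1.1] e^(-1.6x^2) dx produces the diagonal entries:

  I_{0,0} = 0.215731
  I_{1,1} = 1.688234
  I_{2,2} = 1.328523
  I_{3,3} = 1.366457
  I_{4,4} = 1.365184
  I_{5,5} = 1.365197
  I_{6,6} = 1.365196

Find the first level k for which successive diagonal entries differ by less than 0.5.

|I_{1,1} − I_{0,0}| = 1.472503 ≥ 0.5
|I_{2,2} − I_{1,1}| = 0.359711 < 0.5

k = 2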